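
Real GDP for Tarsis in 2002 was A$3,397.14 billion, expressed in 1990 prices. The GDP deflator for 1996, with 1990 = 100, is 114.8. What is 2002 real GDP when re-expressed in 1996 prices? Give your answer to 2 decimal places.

Real GDP in 1996 prices = Real GDP in 1990 prices × (P_1996/P_1990) = 3397.14 × 1.148 = 3899.92.

A$3,899.92 billion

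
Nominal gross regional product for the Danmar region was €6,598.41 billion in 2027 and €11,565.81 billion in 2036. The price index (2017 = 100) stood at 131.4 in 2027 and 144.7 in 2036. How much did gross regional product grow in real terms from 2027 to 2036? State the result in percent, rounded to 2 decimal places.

Real gross regional product 2027 = 6598.41 / 1.314 = 5021.62.
Real gross regional product 2036 = 11565.81 / 1.447 = 7992.96.
Real growth = 7992.96 / 5021.62 − 1 = 0.5917.

59.17%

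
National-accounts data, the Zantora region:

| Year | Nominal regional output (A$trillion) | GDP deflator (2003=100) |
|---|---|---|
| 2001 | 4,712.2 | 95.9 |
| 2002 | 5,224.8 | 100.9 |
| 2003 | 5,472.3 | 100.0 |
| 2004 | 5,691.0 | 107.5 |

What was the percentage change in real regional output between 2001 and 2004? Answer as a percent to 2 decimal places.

7.74%

Real regional output 2001 = 4712.2/0.959 = 4913.66.
Real regional output 2004 = 5691.0/1.075 = 5293.95.
Change = 5293.95/4913.66 − 1 = 0.0774.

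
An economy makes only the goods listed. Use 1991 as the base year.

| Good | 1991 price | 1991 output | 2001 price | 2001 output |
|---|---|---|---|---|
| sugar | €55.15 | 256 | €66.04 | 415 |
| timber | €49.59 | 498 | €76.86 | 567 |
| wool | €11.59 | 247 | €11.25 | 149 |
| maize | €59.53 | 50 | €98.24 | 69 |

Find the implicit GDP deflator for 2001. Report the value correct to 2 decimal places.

Nominal GDP 2001 = 66.04·415 + 76.86·567 + 11.25·149 + 98.24·69 = 79441.03.
Real GDP 2001 (at 1991 prices) = 55.15·415 + 49.59·567 + 11.59·149 + 59.53·69 = 56839.26.
Deflator = Nominal/Real × 100 = 79441.03/56839.26 × 100 = 139.764.

139.76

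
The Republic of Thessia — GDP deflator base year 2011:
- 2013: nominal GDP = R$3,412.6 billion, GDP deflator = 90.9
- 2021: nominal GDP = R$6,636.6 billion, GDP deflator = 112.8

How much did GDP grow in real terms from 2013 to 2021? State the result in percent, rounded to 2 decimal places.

56.72%

Deflate each year: 2013 → 3412.6/0.909 = 3754.24; 2021 → 6636.6/1.128 = 5883.51.
So real GDP changed by 5883.51/3754.24 − 1 = 0.5672, i.e. 56.72%.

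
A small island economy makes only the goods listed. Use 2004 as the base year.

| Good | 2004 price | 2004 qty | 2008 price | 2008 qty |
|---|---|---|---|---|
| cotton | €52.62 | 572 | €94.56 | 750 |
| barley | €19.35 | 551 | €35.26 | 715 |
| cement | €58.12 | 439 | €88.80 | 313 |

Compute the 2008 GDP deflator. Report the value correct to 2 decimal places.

Nominal GDP 2008 = 94.56·750 + 35.26·715 + 88.80·313 = 123925.30.
Real GDP 2008 (at 2004 prices) = 52.62·750 + 19.35·715 + 58.12·313 = 71491.81.
Deflator = Nominal/Real × 100 = 123925.30/71491.81 × 100 = 173.342.

173.34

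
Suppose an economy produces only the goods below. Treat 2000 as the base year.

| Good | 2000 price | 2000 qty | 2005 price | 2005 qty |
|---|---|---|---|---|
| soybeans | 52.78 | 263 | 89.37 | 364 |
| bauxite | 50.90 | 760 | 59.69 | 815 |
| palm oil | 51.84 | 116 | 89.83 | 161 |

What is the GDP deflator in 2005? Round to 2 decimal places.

138.53

Nominal GDP 2005 = 89.37·364 + 59.69·815 + 89.83·161 = 95640.66.
Real GDP 2005 (at 2000 prices) = 52.78·364 + 50.90·815 + 51.84·161 = 69041.66.
Deflator = Nominal/Real × 100 = 95640.66/69041.66 × 100 = 138.526.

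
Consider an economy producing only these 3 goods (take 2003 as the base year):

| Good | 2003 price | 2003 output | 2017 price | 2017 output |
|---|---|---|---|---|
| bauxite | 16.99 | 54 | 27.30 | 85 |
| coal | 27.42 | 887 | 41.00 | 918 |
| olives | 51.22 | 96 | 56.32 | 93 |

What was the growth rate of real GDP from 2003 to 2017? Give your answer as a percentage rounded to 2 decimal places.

4.06%

Real GDP 2003 = Nominal GDP 2003 = 16.99·54 + 27.42·887 + 51.22·96 = 30156.12.
Real GDP 2017 (at 2003 prices) = 16.99·85 + 27.42·918 + 51.22·93 = 31379.17.
Real growth = 31379.17/30156.12 − 1 = 0.0406.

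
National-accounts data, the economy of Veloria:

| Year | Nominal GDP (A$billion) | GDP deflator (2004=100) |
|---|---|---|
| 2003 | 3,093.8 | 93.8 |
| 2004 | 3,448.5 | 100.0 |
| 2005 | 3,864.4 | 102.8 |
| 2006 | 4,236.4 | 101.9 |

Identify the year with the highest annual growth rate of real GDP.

2006

2004: real = 3448.5/1.000 = 3448.50; growth vs 2003 (3298.29) = 4.55%.
2005: real = 3864.4/1.028 = 3759.14; growth vs 2004 (3448.50) = 9.01%.
2006: real = 4236.4/1.019 = 4157.41; growth vs 2005 (3759.14) = 10.59%.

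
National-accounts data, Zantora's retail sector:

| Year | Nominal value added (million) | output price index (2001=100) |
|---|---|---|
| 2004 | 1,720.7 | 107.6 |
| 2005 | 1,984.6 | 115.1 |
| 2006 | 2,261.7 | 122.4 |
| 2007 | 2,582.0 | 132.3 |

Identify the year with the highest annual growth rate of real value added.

2005: real = 1984.6/1.151 = 1724.24; growth vs 2004 (1599.16) = 7.82%.
2006: real = 2261.7/1.224 = 1847.79; growth vs 2005 (1724.24) = 7.17%.
2007: real = 2582.0/1.323 = 1951.63; growth vs 2006 (1847.79) = 5.62%.

2005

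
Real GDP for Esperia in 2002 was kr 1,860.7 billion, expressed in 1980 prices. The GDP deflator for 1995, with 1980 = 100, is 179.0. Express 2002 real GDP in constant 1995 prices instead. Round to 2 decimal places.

kr 3,330.65 billion

Real GDP in 1995 prices = Real GDP in 1980 prices × (P_1995/P_1980) = 1860.7 × 1.790 = 3330.65.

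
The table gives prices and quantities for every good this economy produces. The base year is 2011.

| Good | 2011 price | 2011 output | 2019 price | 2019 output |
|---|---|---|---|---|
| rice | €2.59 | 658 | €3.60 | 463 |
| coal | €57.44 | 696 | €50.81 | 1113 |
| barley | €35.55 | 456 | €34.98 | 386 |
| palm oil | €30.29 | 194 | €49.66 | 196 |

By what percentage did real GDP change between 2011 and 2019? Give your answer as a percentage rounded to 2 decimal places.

Real GDP 2011 = Nominal GDP 2011 = 2.59·658 + 57.44·696 + 35.55·456 + 30.29·194 = 63769.52.
Real GDP 2019 (at 2011 prices) = 2.59·463 + 57.44·1113 + 35.55·386 + 30.29·196 = 84789.03.
Real growth = 84789.03/63769.52 − 1 = 0.3296.

32.96%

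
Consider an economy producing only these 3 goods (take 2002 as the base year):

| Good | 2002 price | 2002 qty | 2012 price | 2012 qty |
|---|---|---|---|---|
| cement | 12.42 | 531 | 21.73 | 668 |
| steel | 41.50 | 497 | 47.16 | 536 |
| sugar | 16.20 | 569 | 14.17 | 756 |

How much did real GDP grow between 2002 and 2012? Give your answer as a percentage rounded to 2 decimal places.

17.43%

Real GDP 2002 = Nominal GDP 2002 = 12.42·531 + 41.50·497 + 16.20·569 = 36438.32.
Real GDP 2012 (at 2002 prices) = 12.42·668 + 41.50·536 + 16.20·756 = 42787.76.
Real growth = 42787.76/36438.32 − 1 = 0.1743.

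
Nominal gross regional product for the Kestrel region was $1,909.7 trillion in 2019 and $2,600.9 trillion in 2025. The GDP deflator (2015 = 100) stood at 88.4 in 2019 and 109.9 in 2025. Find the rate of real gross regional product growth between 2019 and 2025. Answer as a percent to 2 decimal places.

Real gross regional product 2019 = 1909.7 / 0.884 = 2160.29.
Real gross regional product 2025 = 2600.9 / 1.099 = 2366.61.
Real growth = 2366.61 / 2160.29 − 1 = 0.0955.

9.55%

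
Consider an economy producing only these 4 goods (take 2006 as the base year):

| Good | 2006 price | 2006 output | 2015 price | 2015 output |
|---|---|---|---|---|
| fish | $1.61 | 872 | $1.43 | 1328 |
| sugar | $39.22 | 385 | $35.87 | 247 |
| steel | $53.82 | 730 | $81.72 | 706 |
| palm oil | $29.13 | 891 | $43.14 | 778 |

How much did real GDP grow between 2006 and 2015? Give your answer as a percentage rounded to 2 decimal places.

-11.33%

Real GDP 2006 = Nominal GDP 2006 = 1.61·872 + 39.22·385 + 53.82·730 + 29.13·891 = 81747.05.
Real GDP 2015 (at 2006 prices) = 1.61·1328 + 39.22·247 + 53.82·706 + 29.13·778 = 72485.48.
Real growth = 72485.48/81747.05 − 1 = -0.1133.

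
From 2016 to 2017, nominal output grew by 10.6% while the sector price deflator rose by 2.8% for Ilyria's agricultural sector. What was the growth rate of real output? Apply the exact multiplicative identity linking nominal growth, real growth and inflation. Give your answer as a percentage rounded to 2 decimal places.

7.59%

(1 + g_nom) = (1 + g_real)(1 + π), so g_real = 1.1060 / 1.0280 − 1 = 0.07588.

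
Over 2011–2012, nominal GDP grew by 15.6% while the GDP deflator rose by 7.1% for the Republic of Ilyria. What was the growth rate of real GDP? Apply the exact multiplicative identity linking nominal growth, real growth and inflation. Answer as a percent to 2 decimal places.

(1 + g_nom) = (1 + g_real)(1 + π), so g_real = 1.1560 / 1.0710 − 1 = 0.07937.

7.94%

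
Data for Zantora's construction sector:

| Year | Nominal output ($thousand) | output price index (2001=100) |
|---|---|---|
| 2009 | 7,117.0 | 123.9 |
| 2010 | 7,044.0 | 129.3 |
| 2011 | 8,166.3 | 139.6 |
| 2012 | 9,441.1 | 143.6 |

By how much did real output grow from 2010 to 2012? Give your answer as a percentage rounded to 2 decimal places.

Real output 2010 = 7044.0/1.293 = 5447.80.
Real output 2012 = 9441.1/1.436 = 6574.58.
Change = 6574.58/5447.80 − 1 = 0.2068.

20.68%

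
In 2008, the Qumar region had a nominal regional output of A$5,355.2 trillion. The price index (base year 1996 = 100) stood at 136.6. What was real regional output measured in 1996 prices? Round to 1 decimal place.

A$3,920.4 trillion

Real regional output = Nominal / (price index/100) = 5355.2 / 1.366 = 3920.35.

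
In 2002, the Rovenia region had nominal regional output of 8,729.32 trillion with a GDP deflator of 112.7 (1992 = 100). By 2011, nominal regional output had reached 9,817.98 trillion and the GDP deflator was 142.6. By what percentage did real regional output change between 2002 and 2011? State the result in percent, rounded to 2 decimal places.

Deflate each year: 2002 → 8729.32/1.127 = 7745.63; 2011 → 9817.98/1.426 = 6884.98.
So real regional output changed by 6884.98/7745.63 − 1 = -0.1111, i.e. -11.11%.

-11.11%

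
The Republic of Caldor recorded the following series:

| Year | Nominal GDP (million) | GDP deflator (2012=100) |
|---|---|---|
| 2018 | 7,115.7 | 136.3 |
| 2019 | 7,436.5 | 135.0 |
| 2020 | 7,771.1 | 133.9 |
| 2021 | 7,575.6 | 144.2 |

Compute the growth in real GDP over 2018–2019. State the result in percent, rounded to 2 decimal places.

Real GDP 2018 = 7115.7/1.363 = 5220.62.
Real GDP 2019 = 7436.5/1.350 = 5508.52.
Change = 5508.52/5220.62 − 1 = 0.0551.

5.51%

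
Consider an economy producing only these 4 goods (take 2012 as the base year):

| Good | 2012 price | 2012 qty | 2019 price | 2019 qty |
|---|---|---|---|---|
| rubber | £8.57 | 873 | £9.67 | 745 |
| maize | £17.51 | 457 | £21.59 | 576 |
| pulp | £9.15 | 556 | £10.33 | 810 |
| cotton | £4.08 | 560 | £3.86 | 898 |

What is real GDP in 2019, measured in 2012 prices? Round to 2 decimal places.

Real GDP 2019 = Σ (p_2012 × q_2019) = 8.57·745 + 17.51·576 + 9.15·810 + 4.08·898 = 27545.75.

£27545.75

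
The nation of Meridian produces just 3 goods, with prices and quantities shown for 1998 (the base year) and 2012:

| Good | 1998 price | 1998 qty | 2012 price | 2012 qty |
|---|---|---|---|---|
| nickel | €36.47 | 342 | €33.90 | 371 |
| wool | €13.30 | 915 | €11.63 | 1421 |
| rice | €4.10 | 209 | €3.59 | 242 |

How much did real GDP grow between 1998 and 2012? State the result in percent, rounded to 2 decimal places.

31.07%

Real GDP 1998 = Nominal GDP 1998 = 36.47·342 + 13.30·915 + 4.10·209 = 25499.14.
Real GDP 2012 (at 1998 prices) = 36.47·371 + 13.30·1421 + 4.10·242 = 33421.87.
Real growth = 33421.87/25499.14 − 1 = 0.3107.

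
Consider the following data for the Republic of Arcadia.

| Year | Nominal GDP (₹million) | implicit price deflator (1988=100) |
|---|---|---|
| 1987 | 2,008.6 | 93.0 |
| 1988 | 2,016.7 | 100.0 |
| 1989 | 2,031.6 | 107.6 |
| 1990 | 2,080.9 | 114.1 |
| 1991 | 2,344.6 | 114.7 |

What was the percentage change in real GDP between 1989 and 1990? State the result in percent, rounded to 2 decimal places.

Real GDP 1989 = 2031.6/1.076 = 1888.10.
Real GDP 1990 = 2080.9/1.141 = 1823.75.
Change = 1823.75/1888.10 − 1 = -0.0341.

-3.41%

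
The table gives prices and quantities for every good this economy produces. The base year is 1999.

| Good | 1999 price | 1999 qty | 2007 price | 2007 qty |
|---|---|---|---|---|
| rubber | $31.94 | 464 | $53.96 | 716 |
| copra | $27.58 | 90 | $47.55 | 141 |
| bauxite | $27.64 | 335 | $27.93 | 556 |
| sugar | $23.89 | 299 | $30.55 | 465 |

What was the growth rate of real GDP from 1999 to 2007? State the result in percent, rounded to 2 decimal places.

57.94%

Real GDP 1999 = Nominal GDP 1999 = 31.94·464 + 27.58·90 + 27.64·335 + 23.89·299 = 33704.87.
Real GDP 2007 (at 1999 prices) = 31.94·716 + 27.58·141 + 27.64·556 + 23.89·465 = 53234.51.
Real growth = 53234.51/33704.87 − 1 = 0.5794.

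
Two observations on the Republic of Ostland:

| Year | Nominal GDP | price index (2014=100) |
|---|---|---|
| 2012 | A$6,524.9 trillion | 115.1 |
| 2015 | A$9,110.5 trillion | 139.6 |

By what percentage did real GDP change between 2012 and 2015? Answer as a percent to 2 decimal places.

Deflate each year: 2012 → 6524.9/1.151 = 5668.90; 2015 → 9110.5/1.396 = 6526.15.
So real GDP changed by 6526.15/5668.90 − 1 = 0.1512, i.e. 15.12%.

15.12%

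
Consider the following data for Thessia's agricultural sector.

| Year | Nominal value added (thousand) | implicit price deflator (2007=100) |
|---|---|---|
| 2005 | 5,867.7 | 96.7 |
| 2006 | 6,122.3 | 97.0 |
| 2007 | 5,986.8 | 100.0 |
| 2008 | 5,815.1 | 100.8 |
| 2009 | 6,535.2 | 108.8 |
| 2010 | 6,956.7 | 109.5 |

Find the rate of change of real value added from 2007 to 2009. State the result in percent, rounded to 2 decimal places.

0.33%

Real value added 2007 = 5986.8/1.000 = 5986.80.
Real value added 2009 = 6535.2/1.088 = 6006.62.
Change = 6006.62/5986.80 − 1 = 0.0033.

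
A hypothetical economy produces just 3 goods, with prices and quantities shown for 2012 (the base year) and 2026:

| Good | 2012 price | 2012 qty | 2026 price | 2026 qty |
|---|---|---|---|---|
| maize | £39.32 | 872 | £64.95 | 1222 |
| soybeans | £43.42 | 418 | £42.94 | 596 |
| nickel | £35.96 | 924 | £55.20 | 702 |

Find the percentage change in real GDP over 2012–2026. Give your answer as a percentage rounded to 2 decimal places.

15.77%

Real GDP 2012 = Nominal GDP 2012 = 39.32·872 + 43.42·418 + 35.96·924 = 85663.64.
Real GDP 2026 (at 2012 prices) = 39.32·1222 + 43.42·596 + 35.96·702 = 99171.28.
Real growth = 99171.28/85663.64 − 1 = 0.1577.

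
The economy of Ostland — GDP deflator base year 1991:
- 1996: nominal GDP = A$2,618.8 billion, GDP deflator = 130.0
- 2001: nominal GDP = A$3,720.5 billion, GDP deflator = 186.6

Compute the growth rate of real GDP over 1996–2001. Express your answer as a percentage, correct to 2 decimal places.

Real GDP 1996 = 2618.8 / 1.300 = 2014.46.
Real GDP 2001 = 3720.5 / 1.866 = 1993.84.
Real growth = 1993.84 / 2014.46 − 1 = -0.0102.

-1.02%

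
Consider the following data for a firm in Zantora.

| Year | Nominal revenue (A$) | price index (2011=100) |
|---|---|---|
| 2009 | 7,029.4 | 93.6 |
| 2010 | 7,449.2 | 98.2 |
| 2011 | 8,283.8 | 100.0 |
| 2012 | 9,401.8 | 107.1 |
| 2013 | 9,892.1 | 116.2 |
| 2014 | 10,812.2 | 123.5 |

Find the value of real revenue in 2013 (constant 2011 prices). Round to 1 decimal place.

Real revenue 2013 = 9892.1 / 1.162 = 8512.99.

A$8,513.0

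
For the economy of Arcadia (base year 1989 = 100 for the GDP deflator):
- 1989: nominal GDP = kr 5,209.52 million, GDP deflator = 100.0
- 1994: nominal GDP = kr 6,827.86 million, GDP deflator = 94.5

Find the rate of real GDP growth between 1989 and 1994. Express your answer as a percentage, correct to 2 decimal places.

38.69%

Real GDP 1989 = 5209.52 / 1.000 = 5209.52.
Real GDP 1994 = 6827.86 / 0.945 = 7225.25.
Real growth = 7225.25 / 5209.52 − 1 = 0.3869.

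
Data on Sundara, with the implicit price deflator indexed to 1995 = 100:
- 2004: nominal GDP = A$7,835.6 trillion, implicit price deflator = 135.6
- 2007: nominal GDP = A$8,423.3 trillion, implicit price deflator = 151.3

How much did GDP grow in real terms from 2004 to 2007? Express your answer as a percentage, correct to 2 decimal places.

Deflate each year: 2004 → 7835.6/1.356 = 5778.47; 2007 → 8423.3/1.513 = 5567.28.
So real GDP changed by 5567.28/5778.47 − 1 = -0.0365, i.e. -3.65%.

-3.65%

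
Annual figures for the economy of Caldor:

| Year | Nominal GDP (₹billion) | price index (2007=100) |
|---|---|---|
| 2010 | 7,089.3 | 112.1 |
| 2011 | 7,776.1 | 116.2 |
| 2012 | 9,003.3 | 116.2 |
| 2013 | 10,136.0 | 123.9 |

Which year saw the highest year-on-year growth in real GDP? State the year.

2011: real = 7776.1/1.162 = 6692.00; growth vs 2010 (6324.09) = 5.82%.
2012: real = 9003.3/1.162 = 7748.11; growth vs 2011 (6692.00) = 15.78%.
2013: real = 10136.0/1.239 = 8180.79; growth vs 2012 (7748.11) = 5.58%.

2012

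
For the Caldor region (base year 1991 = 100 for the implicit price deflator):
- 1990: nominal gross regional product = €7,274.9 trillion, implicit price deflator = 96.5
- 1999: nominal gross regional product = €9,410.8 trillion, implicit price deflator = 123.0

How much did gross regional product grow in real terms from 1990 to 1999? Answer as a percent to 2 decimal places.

Deflate each year: 1990 → 7274.9/0.965 = 7538.76; 1999 → 9410.8/1.230 = 7651.06.
So real gross regional product changed by 7651.06/7538.76 − 1 = 0.0149, i.e. 1.49%.

1.49%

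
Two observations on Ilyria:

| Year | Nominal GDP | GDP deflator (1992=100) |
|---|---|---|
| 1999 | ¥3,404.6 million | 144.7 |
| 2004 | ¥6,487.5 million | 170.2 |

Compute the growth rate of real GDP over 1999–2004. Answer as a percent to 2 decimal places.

62.00%

Real GDP 1999 = 3404.6 / 1.447 = 2352.87.
Real GDP 2004 = 6487.5 / 1.702 = 3811.69.
Real growth = 3811.69 / 2352.87 − 1 = 0.6200.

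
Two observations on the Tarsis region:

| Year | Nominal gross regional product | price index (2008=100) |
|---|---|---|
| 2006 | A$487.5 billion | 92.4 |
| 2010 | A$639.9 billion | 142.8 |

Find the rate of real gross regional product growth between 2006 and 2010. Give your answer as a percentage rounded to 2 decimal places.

Real gross regional product 2006 = 487.5 / 0.924 = 527.60.
Real gross regional product 2010 = 639.9 / 1.428 = 448.11.
Real growth = 448.11 / 527.60 − 1 = -0.1507.

-15.07%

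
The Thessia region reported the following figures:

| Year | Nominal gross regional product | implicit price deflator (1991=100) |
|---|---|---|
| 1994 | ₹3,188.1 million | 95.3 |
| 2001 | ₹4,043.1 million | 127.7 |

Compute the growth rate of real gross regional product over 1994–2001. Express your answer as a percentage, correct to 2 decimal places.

-5.36%

Real gross regional product 1994 = 3188.1 / 0.953 = 3345.33.
Real gross regional product 2001 = 4043.1 / 1.277 = 3166.09.
Real growth = 3166.09 / 3345.33 − 1 = -0.0536.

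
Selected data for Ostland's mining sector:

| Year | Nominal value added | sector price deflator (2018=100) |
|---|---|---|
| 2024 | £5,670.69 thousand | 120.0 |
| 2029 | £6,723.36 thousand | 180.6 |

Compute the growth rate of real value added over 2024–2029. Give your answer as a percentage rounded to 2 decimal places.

Deflate each year: 2024 → 5670.69/1.200 = 4725.58; 2029 → 6723.36/1.806 = 3722.79.
So real value added changed by 3722.79/4725.58 − 1 = -0.2122, i.e. -21.22%.

-21.22%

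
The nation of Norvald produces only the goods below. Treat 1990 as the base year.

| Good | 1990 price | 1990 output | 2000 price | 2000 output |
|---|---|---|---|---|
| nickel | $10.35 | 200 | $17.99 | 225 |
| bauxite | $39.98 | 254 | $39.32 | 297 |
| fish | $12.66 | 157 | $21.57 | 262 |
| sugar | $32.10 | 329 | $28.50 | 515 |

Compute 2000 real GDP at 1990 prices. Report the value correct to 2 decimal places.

$34051.23

Real GDP 2000 = Σ (p_1990 × q_2000) = 10.35·225 + 39.98·297 + 12.66·262 + 32.10·515 = 34051.23.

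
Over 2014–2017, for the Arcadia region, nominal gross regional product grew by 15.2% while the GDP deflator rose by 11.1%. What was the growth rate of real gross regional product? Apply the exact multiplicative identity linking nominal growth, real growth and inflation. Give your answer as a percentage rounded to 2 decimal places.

(1 + g_nom) = (1 + g_real)(1 + π), so g_real = 1.1520 / 1.1110 − 1 = 0.03690.

3.69%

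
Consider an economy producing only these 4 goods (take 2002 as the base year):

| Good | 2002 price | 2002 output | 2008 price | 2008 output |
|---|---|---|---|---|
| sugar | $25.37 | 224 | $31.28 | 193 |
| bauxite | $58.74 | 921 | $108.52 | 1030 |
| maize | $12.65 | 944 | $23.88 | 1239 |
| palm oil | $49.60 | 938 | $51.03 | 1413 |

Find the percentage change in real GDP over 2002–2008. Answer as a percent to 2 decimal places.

27.83%

Real GDP 2002 = Nominal GDP 2002 = 25.37·224 + 58.74·921 + 12.65·944 + 49.60·938 = 118248.82.
Real GDP 2008 (at 2002 prices) = 25.37·193 + 58.74·1030 + 12.65·1239 + 49.60·1413 = 151156.76.
Real growth = 151156.76/118248.82 − 1 = 0.2783.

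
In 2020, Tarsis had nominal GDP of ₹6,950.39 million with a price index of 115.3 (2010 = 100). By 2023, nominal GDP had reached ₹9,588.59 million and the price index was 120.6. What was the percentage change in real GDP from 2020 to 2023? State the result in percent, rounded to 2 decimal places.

Real GDP 2020 = 6950.39 / 1.153 = 6028.09.
Real GDP 2023 = 9588.59 / 1.206 = 7950.74.
Real growth = 7950.74 / 6028.09 − 1 = 0.3189.

31.89%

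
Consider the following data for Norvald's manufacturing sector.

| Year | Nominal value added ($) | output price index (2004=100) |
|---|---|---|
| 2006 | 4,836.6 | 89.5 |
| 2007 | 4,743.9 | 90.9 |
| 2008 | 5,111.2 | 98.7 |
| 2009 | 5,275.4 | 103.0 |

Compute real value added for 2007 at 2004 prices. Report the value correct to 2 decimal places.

Real value added 2007 = 4743.9 / 0.909 = 5218.81.

$5,218.81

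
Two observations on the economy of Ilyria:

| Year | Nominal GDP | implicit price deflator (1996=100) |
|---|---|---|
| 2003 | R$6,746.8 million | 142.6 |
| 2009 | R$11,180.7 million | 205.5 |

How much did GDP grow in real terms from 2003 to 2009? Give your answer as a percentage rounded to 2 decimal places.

14.99%

Deflate each year: 2003 → 6746.8/1.426 = 4731.28; 2009 → 11180.7/2.055 = 5440.73.
So real GDP changed by 5440.73/4731.28 − 1 = 0.1499, i.e. 14.99%.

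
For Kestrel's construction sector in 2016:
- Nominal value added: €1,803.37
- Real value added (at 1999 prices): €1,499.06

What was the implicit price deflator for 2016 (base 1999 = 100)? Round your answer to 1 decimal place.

implicit price deflator = (Nominal / Real) × 100 = 1803.37 / 1499.06 × 100 = 120.30.

120.3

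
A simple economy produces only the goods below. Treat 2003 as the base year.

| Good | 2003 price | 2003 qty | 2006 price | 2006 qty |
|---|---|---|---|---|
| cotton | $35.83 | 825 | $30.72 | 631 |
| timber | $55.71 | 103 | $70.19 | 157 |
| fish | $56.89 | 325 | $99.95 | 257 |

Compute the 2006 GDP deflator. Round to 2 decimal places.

122.00

Nominal GDP 2006 = 30.72·631 + 70.19·157 + 99.95·257 = 56091.30.
Real GDP 2006 (at 2003 prices) = 35.83·631 + 55.71·157 + 56.89·257 = 45975.93.
Deflator = Nominal/Real × 100 = 56091.30/45975.93 × 100 = 122.001.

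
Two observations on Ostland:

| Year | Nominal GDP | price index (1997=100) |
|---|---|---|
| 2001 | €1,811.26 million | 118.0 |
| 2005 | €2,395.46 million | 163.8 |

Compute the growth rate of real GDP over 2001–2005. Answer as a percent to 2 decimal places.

-4.73%

Real GDP 2001 = 1811.26 / 1.180 = 1534.97.
Real GDP 2005 = 2395.46 / 1.638 = 1462.43.
Real growth = 1462.43 / 1534.97 − 1 = -0.0473.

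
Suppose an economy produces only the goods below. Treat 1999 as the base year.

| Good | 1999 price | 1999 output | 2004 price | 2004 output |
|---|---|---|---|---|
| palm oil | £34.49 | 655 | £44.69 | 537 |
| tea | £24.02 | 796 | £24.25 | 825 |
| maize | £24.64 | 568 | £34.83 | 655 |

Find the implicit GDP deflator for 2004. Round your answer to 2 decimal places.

Nominal GDP 2004 = 44.69·537 + 24.25·825 + 34.83·655 = 66818.43.
Real GDP 2004 (at 1999 prices) = 34.49·537 + 24.02·825 + 24.64·655 = 54476.83.
Deflator = Nominal/Real × 100 = 66818.43/54476.83 × 100 = 122.655.

122.65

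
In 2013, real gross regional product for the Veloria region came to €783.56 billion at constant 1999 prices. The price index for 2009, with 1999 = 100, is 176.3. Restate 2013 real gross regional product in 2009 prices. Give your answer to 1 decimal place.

Real gross regional product in 2009 prices = Real gross regional product in 1999 prices × (P_2009/P_1999) = 783.56 × 1.763 = 1381.42.

€1,381.4 billion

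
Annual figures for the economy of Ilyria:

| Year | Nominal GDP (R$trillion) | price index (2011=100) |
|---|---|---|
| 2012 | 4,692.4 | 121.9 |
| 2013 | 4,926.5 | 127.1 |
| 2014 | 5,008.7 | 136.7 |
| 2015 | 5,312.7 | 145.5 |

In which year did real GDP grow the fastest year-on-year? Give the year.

2013: real = 4926.5/1.271 = 3876.08; growth vs 2012 (3849.38) = 0.69%.
2014: real = 5008.7/1.367 = 3664.01; growth vs 2013 (3876.08) = -5.47%.
2015: real = 5312.7/1.455 = 3651.34; growth vs 2014 (3664.01) = -0.35%.

2013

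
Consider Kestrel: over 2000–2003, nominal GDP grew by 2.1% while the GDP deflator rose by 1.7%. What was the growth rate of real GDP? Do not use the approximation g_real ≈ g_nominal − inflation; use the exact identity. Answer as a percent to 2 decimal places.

(1 + g_nom) = (1 + g_real)(1 + π), so g_real = 1.0210 / 1.0170 − 1 = 0.00393.

0.39%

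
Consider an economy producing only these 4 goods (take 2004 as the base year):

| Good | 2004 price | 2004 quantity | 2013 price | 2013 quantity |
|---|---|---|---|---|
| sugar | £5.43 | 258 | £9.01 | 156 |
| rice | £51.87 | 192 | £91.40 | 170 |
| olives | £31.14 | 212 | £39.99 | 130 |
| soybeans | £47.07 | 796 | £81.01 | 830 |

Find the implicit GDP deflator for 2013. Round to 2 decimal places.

169.34

Nominal GDP 2013 = 9.01·156 + 91.40·170 + 39.99·130 + 81.01·830 = 89380.56.
Real GDP 2013 (at 2004 prices) = 5.43·156 + 51.87·170 + 31.14·130 + 47.07·830 = 52781.28.
Deflator = Nominal/Real × 100 = 89380.56/52781.28 × 100 = 169.341.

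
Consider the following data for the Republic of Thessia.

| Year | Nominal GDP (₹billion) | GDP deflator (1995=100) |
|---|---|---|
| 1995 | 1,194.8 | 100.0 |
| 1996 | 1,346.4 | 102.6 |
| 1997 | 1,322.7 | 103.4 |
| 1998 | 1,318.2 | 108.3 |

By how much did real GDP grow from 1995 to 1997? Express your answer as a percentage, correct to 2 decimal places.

7.06%

Real GDP 1995 = 1194.8/1.000 = 1194.80.
Real GDP 1997 = 1322.7/1.034 = 1279.21.
Change = 1279.21/1194.80 − 1 = 0.0706.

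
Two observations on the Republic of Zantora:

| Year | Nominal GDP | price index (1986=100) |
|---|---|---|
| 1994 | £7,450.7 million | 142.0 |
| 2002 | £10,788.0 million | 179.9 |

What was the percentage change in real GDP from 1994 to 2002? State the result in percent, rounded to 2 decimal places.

14.29%

Real GDP 1994 = 7450.7 / 1.420 = 5246.97.
Real GDP 2002 = 10788.0 / 1.799 = 5996.66.
Real growth = 5996.66 / 5246.97 − 1 = 0.1429.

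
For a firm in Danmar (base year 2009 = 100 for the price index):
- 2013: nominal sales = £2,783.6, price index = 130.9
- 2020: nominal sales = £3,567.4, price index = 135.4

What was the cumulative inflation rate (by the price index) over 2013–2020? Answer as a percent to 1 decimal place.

Price-level change = 135.4 / 130.9 − 1 = 0.0344.

3.4%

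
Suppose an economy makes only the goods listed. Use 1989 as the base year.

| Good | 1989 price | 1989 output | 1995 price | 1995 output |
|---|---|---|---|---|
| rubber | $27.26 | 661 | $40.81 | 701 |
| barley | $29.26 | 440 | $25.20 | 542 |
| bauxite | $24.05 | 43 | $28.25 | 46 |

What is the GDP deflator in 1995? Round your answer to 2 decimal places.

120.77

Nominal GDP 1995 = 40.81·701 + 25.20·542 + 28.25·46 = 43565.71.
Real GDP 1995 (at 1989 prices) = 27.26·701 + 29.26·542 + 24.05·46 = 36074.48.
Deflator = Nominal/Real × 100 = 43565.71/36074.48 × 100 = 120.766.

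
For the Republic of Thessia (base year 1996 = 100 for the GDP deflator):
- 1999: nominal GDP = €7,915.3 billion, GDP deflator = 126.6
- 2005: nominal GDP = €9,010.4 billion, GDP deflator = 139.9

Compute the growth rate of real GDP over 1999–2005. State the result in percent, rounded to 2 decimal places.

Real GDP 1999 = 7915.3 / 1.266 = 6252.21.
Real GDP 2005 = 9010.4 / 1.399 = 6440.60.
Real growth = 6440.60 / 6252.21 − 1 = 0.0301.

3.01%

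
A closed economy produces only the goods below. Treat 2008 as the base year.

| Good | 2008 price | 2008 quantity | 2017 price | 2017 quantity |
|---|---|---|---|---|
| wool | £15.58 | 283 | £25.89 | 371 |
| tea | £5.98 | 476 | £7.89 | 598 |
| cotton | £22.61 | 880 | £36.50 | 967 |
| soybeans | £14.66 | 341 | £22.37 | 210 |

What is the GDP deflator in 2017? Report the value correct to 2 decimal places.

Nominal GDP 2017 = 25.89·371 + 7.89·598 + 36.50·967 + 22.37·210 = 54316.61.
Real GDP 2017 (at 2008 prices) = 15.58·371 + 5.98·598 + 22.61·967 + 14.66·210 = 34298.69.
Deflator = Nominal/Real × 100 = 54316.61/34298.69 × 100 = 158.364.

158.36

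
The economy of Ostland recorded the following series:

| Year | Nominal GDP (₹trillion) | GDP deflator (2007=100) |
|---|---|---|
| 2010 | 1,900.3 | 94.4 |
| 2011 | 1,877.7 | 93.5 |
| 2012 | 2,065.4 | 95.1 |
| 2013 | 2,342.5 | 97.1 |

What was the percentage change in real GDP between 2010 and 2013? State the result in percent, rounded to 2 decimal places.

Real GDP 2010 = 1900.3/0.944 = 2013.03.
Real GDP 2013 = 2342.5/0.971 = 2412.46.
Change = 2412.46/2013.03 − 1 = 0.1984.

19.84%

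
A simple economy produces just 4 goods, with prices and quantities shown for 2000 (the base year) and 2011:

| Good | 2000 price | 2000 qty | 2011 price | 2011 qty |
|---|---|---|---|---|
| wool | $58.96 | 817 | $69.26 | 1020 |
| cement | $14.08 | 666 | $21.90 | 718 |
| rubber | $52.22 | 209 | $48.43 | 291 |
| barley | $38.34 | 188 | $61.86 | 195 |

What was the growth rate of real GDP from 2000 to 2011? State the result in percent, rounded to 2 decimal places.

Real GDP 2000 = Nominal GDP 2000 = 58.96·817 + 14.08·666 + 52.22·209 + 38.34·188 = 75669.50.
Real GDP 2011 (at 2000 prices) = 58.96·1020 + 14.08·718 + 52.22·291 + 38.34·195 = 92920.96.
Real growth = 92920.96/75669.50 − 1 = 0.2280.

22.80%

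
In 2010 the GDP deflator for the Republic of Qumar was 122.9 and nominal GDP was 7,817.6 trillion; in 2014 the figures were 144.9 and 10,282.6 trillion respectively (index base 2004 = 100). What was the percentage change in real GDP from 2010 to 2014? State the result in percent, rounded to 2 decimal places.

Deflate each year: 2010 → 7817.6/1.229 = 6360.94; 2014 → 10282.6/1.449 = 7096.34.
So real GDP changed by 7096.34/6360.94 − 1 = 0.1156, i.e. 11.56%.

11.56%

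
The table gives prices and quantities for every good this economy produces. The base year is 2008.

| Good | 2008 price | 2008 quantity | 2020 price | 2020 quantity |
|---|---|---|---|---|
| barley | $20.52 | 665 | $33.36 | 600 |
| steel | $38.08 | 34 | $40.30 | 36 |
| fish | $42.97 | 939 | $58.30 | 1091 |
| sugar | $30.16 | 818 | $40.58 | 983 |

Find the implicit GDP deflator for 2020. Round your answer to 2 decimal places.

Nominal GDP 2020 = 33.36·600 + 40.30·36 + 58.30·1091 + 40.58·983 = 124962.24.
Real GDP 2020 (at 2008 prices) = 20.52·600 + 38.08·36 + 42.97·1091 + 30.16·983 = 90210.43.
Deflator = Nominal/Real × 100 = 124962.24/90210.43 × 100 = 138.523.

138.52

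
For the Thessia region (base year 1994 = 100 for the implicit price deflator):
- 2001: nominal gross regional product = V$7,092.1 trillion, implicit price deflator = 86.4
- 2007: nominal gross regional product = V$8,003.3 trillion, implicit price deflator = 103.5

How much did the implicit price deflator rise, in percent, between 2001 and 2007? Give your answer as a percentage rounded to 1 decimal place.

Price-level change = 103.5 / 86.4 − 1 = 0.1979.

19.8%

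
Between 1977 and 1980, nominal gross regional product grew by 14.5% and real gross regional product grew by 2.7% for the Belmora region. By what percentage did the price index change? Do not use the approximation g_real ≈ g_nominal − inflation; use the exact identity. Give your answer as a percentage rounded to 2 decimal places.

11.49%

(1 + g_nom) = (1 + g_real)(1 + π), so π = 1.1450 / 1.0270 − 1 = 0.11490.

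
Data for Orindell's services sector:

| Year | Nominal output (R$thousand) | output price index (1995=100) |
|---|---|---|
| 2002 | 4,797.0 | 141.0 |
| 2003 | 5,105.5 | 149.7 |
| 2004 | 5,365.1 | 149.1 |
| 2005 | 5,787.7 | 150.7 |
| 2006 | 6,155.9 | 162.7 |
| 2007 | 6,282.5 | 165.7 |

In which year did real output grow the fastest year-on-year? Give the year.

2003: real = 5105.5/1.497 = 3410.49; growth vs 2002 (3402.13) = 0.25%.
2004: real = 5365.1/1.491 = 3598.32; growth vs 2003 (3410.49) = 5.51%.
2005: real = 5787.7/1.507 = 3840.54; growth vs 2004 (3598.32) = 6.73%.
2006: real = 6155.9/1.627 = 3783.59; growth vs 2005 (3840.54) = -1.48%.
2007: real = 6282.5/1.657 = 3791.49; growth vs 2006 (3783.59) = 0.21%.

2005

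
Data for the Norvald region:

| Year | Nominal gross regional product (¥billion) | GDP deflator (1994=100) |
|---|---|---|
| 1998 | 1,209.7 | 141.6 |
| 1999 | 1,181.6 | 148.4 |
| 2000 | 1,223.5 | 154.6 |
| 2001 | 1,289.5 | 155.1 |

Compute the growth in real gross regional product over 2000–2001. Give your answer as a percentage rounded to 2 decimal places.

Real gross regional product 2000 = 1223.5/1.546 = 791.40.
Real gross regional product 2001 = 1289.5/1.551 = 831.40.
Change = 831.40/791.40 − 1 = 0.0505.

5.05%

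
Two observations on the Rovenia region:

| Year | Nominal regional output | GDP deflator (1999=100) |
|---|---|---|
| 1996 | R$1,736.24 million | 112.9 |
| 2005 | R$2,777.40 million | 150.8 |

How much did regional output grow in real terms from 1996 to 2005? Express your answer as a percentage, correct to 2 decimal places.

19.76%

Real regional output 1996 = 1736.24 / 1.129 = 1537.86.
Real regional output 2005 = 2777.40 / 1.508 = 1841.78.
Real growth = 1841.78 / 1537.86 − 1 = 0.1976.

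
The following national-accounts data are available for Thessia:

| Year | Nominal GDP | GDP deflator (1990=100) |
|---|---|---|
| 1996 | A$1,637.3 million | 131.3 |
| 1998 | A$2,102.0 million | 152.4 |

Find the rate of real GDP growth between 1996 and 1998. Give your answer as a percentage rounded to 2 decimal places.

Real GDP 1996 = 1637.3 / 1.313 = 1246.99.
Real GDP 1998 = 2102.0 / 1.524 = 1379.27.
Real growth = 1379.27 / 1246.99 − 1 = 0.1061.

10.61%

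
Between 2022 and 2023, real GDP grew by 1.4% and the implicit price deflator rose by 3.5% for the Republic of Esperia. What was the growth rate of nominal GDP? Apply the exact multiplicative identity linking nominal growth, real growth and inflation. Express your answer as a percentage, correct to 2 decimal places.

(1 + g_nom) = (1 + g_real)(1 + π) = 1.0140 × 1.0350 = 1.04949.

4.95%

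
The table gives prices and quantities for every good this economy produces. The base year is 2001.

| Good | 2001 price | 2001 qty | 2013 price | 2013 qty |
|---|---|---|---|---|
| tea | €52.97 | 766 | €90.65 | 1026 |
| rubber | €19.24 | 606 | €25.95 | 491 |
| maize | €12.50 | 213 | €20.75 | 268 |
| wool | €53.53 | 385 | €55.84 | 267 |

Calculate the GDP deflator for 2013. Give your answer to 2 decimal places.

Nominal GDP 2013 = 90.65·1026 + 25.95·491 + 20.75·268 + 55.84·267 = 126218.63.
Real GDP 2013 (at 2001 prices) = 52.97·1026 + 19.24·491 + 12.50·268 + 53.53·267 = 81436.57.
Deflator = Nominal/Real × 100 = 126218.63/81436.57 × 100 = 154.990.

154.99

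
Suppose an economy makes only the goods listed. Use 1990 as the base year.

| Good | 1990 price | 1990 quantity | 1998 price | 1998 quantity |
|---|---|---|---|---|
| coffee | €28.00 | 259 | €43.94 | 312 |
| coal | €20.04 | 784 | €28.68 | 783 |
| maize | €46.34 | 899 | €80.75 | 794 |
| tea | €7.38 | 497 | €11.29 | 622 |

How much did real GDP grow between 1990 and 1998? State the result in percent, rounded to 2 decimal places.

-3.63%

Real GDP 1990 = Nominal GDP 1990 = 28.00·259 + 20.04·784 + 46.34·899 + 7.38·497 = 68290.88.
Real GDP 1998 (at 1990 prices) = 28.00·312 + 20.04·783 + 46.34·794 + 7.38·622 = 65811.64.
Real growth = 65811.64/68290.88 − 1 = -0.0363.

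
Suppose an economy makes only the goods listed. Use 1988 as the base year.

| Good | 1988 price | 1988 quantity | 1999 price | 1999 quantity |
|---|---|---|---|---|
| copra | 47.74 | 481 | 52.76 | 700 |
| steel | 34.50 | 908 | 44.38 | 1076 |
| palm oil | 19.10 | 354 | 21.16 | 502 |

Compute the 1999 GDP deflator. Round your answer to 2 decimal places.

118.94

Nominal GDP 1999 = 52.76·700 + 44.38·1076 + 21.16·502 = 95307.20.
Real GDP 1999 (at 1988 prices) = 47.74·700 + 34.50·1076 + 19.10·502 = 80128.20.
Deflator = Nominal/Real × 100 = 95307.20/80128.20 × 100 = 118.943.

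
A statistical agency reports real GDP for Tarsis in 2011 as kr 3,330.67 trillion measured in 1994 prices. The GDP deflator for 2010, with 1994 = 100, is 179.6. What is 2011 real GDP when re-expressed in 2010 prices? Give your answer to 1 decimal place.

kr 5,981.9 trillion

Real GDP in 2010 prices = Real GDP in 1994 prices × (P_2010/P_1994) = 3330.67 × 1.796 = 5981.88.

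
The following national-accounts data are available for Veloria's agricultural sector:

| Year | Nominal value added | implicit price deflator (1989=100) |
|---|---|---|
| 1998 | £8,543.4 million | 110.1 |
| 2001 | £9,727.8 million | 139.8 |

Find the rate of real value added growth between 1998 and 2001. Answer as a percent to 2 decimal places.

Real value added 1998 = 8543.4 / 1.101 = 7759.67.
Real value added 2001 = 9727.8 / 1.398 = 6958.37.
Real growth = 6958.37 / 7759.67 − 1 = -0.1033.

-10.33%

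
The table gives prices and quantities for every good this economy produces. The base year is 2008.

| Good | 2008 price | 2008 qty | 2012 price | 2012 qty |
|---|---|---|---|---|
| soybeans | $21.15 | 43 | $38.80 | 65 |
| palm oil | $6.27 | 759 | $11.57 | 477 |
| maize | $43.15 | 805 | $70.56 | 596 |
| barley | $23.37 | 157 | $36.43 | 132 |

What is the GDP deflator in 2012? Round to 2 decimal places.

165.53

Nominal GDP 2012 = 38.80·65 + 11.57·477 + 70.56·596 + 36.43·132 = 54903.41.
Real GDP 2012 (at 2008 prices) = 21.15·65 + 6.27·477 + 43.15·596 + 23.37·132 = 33167.78.
Deflator = Nominal/Real × 100 = 54903.41/33167.78 × 100 = 165.532.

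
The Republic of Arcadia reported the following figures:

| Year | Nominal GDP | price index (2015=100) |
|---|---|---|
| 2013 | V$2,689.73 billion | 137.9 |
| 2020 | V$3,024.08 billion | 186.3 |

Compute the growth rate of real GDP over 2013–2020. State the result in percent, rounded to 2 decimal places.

Deflate each year: 2013 → 2689.73/1.379 = 1950.49; 2020 → 3024.08/1.863 = 1623.23.
So real GDP changed by 1623.23/1950.49 − 1 = -0.1678, i.e. -16.78%.

-16.78%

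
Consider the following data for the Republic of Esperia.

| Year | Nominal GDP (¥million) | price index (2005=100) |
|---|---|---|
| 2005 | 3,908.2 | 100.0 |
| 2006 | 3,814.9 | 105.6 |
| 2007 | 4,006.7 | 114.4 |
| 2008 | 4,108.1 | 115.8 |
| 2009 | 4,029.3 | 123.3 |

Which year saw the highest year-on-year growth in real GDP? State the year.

2008

2006: real = 3814.9/1.056 = 3612.59; growth vs 2005 (3908.20) = -7.56%.
2007: real = 4006.7/1.144 = 3502.36; growth vs 2006 (3612.59) = -3.05%.
2008: real = 4108.1/1.158 = 3547.58; growth vs 2007 (3502.36) = 1.29%.
2009: real = 4029.3/1.233 = 3267.88; growth vs 2008 (3547.58) = -7.88%.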